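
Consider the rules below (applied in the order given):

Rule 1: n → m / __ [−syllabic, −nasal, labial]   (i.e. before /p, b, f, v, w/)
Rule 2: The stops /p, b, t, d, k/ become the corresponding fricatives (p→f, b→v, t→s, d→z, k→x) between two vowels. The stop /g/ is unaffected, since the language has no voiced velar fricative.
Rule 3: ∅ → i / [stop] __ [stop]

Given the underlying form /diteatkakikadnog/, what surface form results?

diseatikaxixadnog

Rule 1 (nasal place assimilation): no segment meets the environment; /diteatkakikadnog/ is unchanged.
Rule 2 (intervocalic spirantization): /t/ is a stop between vowels /i/ and /e/, so it spirantizes to the fricative [s]. /k/ is a stop between vowels /a/ and /i/, so it spirantizes to the fricative [x]. /k/ is a stop between vowels /i/ and /a/, so it spirantizes to the fricative [x]. /diteatkakikadnog/ → diseatkaxixadnog.
Rule 3 (stop-cluster i-epenthesis): /t/ and /k/ form a stop–stop cluster, so [i] is inserted between them. /diseatkaxixadnog/ → diseatikaxixadnog.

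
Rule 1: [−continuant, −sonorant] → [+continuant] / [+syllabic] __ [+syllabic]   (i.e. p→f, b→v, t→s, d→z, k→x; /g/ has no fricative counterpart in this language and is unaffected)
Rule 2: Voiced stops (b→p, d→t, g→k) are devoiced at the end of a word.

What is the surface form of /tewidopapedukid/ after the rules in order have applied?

tewizofafezuxit

Rule 1 (intervocalic spirantization): /d/ is a stop between vowels /i/ and /o/, so it spirantizes to the fricative [z]. /p/ is a stop between vowels /o/ and /a/, so it spirantizes to the fricative [f]. /p/ is a stop between vowels /a/ and /e/, so it spirantizes to the fricative [f]. /d/ is a stop between vowels /e/ and /u/, so it spirantizes to the fricative [z]. /k/ is a stop between vowels /u/ and /i/, so it spirantizes to the fricative [x]. /tewidopapedukid/ → tewizofafezuxid.
Rule 2 (final devoicing): /d/ is a voiced stop in word-final position, so it devoices to [t]. /tewizofafezuxid/ → tewizofafezuxit.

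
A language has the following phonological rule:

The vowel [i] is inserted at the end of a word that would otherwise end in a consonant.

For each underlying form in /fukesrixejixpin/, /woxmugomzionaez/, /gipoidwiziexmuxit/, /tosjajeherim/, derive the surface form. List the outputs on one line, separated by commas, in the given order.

fukesrixejixpini, woxmugomzionaezi, gipoidwiziexmuxiti, tosjajeherimi

/fukesrixejixpin/: the form ends in the consonant /n/, so [i] is inserted word-finally. → [fukesrixejixpini].
/woxmugomzionaez/: the form ends in the consonant /z/, so [i] is inserted word-finally. → [woxmugomzionaezi].
/gipoidwiziexmuxit/: the form ends in the consonant /t/, so [i] is inserted word-finally. → [gipoidwiziexmuxiti].
/tosjajeherim/: the form ends in the consonant /m/, so [i] is inserted word-finally. → [tosjajeherimi].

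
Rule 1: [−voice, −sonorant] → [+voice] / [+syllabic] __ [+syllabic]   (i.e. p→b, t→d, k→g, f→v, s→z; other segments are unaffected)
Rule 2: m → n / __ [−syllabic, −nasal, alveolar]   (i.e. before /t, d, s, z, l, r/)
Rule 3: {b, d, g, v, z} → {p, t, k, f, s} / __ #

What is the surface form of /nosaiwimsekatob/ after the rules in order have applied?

nozaiwinsegadop

Rule 1 (intervocalic voicing): /s/ is a voiceless obstruent between vowels /o/ and /a/, so it voices to [z]. /k/ is a voiceless obstruent between vowels /e/ and /a/, so it voices to [g]. /t/ is a voiceless obstruent between vowels /a/ and /o/, so it voices to [d]. /nosaiwimsekatob/ → nozaiwimsegadob.
Rule 2 (nasal place assimilation): /m/ precedes the alveolar consonant /s/, so it assimilates in place to [n]. /nozaiwimsegadob/ → nozaiwinsegadob.
Rule 3 (final devoicing): /b/ is a voiced obstruent in word-final position, so it devoices to [p]. /nozaiwinsegadob/ → nozaiwinsegadop.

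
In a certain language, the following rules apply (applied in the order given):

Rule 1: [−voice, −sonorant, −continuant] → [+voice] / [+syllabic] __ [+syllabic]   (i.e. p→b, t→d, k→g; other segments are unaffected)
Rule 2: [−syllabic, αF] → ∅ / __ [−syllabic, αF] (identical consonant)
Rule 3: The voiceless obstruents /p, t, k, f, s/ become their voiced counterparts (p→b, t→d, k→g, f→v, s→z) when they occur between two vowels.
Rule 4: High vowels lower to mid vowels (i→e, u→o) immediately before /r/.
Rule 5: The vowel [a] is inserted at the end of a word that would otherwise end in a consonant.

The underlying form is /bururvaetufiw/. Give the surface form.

Rule 1 (intervocalic voicing): /t/ is a voiceless stop between vowels /e/ and /u/, so it voices to [d]. /bururvaetufiw/ → bururvaedufiw.
Rule 2 (degemination): no segment meets the environment; /bururvaedufiw/ is unchanged.
Rule 3 (intervocalic voicing): /f/ is a voiceless obstruent between vowels /u/ and /i/, so it voices to [v]. /bururvaedufiw/ → bururvaeduviw.
Rule 4 (pre-rhotic lowering): /u/ is a high vowel immediately before /r/, so it lowers to [o]. /u/ is a high vowel immediately before /r/, so it lowers to [o]. /bururvaeduviw/ → bororvaeduviw.
Rule 5 (final a-epenthesis): the form ends in the consonant /w/, so [a] is inserted word-finally. /bororvaeduviw/ → bororvaeduviwa.

bororvaeduviwa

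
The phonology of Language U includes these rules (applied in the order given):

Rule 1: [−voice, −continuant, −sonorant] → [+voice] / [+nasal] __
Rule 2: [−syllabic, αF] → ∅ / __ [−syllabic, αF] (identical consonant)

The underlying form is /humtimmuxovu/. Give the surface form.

humdimuxovu

Rule 1 (post-nasal voicing): /t/ is a voiceless stop immediately after the nasal /m/, so it voices to [d]. /humtimmuxovu/ → humdimmuxovu.
Rule 2 (degemination): /mm/ is a geminate; the first /m/ deletes. /humdimmuxovu/ → humdimuxovu.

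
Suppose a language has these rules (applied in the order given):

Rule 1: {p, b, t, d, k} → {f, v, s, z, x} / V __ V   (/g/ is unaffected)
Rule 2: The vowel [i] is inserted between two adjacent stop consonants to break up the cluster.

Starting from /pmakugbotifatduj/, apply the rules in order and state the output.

Rule 1 (intervocalic spirantization): /k/ is a stop between vowels /a/ and /u/, so it spirantizes to the fricative [x]. /t/ is a stop between vowels /o/ and /i/, so it spirantizes to the fricative [s]. /pmakugbotifatduj/ → pmaxugbosifatduj.
Rule 2 (stop-cluster i-epenthesis): /g/ and /b/ form a stop–stop cluster, so [i] is inserted between them. /t/ and /d/ form a stop–stop cluster, so [i] is inserted between them. /pmaxugbosifatduj/ → pmaxugibosifatiduj.

pmaxugibosifatiduj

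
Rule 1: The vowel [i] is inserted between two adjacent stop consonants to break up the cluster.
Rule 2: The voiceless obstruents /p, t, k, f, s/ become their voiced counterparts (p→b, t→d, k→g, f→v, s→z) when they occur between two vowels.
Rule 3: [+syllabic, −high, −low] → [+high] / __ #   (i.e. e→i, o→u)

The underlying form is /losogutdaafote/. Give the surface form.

Rule 1 (stop-cluster i-epenthesis): /t/ and /d/ form a stop–stop cluster, so [i] is inserted between them. /losogutdaafote/ → losogutidaafote.
Rule 2 (intervocalic voicing): /s/ is a voiceless obstruent between vowels /o/ and /o/, so it voices to [z]. /t/ is a voiceless obstruent between vowels /u/ and /i/, so it voices to [d]. /f/ is a voiceless obstruent between vowels /a/ and /o/, so it voices to [v]. /t/ is a voiceless obstruent between vowels /o/ and /e/, so it voices to [d]. /losogutidaafote/ → lozogudidaavode.
Rule 3 (final vowel raising): /e/ is a mid vowel in word-final position, so it raises to [i]. /lozogudidaavode/ → lozogudidaavodi.

lozogudidaavodi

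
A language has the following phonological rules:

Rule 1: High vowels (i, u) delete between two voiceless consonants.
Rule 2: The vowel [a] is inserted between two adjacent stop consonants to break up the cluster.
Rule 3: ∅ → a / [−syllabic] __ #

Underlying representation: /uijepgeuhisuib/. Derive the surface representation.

Rule 1 (high vowel syncope): /i/ is a high vowel flanked by voiceless consonants /h/ and /s/, so it deletes. /uijepgeuhisuib/ → uijepgeuhsuib.
Rule 2 (stop-cluster a-epenthesis): /p/ and /g/ form a stop–stop cluster, so [a] is inserted between them. /uijepgeuhsuib/ → uijepageuhsuib.
Rule 3 (final a-epenthesis): the form ends in the consonant /b/, so [a] is inserted word-finally. /uijepageuhsuib/ → uijepageuhsuiba.

uijepageuhsuiba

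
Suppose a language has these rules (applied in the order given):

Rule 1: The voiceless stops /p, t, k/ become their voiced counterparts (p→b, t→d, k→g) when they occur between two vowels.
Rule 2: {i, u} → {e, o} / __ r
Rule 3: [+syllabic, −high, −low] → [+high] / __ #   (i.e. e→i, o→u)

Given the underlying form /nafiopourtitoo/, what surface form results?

Rule 1 (intervocalic voicing): /p/ is a voiceless stop between vowels /o/ and /o/, so it voices to [b]. /t/ is a voiceless stop between vowels /i/ and /o/, so it voices to [d]. /nafiopourtitoo/ → nafiobourtidoo.
Rule 2 (pre-rhotic lowering): /u/ is a high vowel immediately before /r/, so it lowers to [o]. /nafiobourtidoo/ → nafioboortidoo.
Rule 3 (final vowel raising): /o/ is a mid vowel in word-final position, so it raises to [u]. /nafioboortidoo/ → nafioboortidou.

nafioboortidou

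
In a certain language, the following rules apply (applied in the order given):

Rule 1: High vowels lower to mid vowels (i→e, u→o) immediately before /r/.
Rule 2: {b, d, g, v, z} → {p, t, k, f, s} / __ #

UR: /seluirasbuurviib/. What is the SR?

Rule 1 (pre-rhotic lowering): /i/ is a high vowel immediately before /r/, so it lowers to [e]. /u/ is a high vowel immediately before /r/, so it lowers to [o]. /seluirasbuurviib/ → seluerasbuorviib.
Rule 2 (final devoicing): /b/ is a voiced obstruent in word-final position, so it devoices to [p]. /seluerasbuorviib/ → seluerasbuorviip.

seluerasbuorviip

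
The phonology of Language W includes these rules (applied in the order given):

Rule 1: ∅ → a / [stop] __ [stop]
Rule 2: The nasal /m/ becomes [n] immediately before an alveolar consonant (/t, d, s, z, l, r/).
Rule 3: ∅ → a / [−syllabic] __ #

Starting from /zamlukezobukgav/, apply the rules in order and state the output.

zanlukezobukagava

Rule 1 (stop-cluster a-epenthesis): /k/ and /g/ form a stop–stop cluster, so [a] is inserted between them. /zamlukezobukgav/ → zamlukezobukagav.
Rule 2 (nasal place assimilation): /m/ precedes the alveolar consonant /l/, so it assimilates in place to [n]. /zamlukezobukagav/ → zanlukezobukagav.
Rule 3 (final a-epenthesis): the form ends in the consonant /v/, so [a] is inserted word-finally. /zanlukezobukagav/ → zanlukezobukagava.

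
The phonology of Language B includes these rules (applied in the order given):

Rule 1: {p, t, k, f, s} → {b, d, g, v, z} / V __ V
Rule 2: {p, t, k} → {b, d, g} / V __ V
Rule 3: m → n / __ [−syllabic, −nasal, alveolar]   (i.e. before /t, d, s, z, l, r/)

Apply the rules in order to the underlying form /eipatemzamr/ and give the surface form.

Rule 1 (intervocalic voicing): /p/ is a voiceless obstruent between vowels /i/ and /a/, so it voices to [b]. /t/ is a voiceless obstruent between vowels /a/ and /e/, so it voices to [d]. /eipatemzamr/ → eibademzamr.
Rule 2 (intervocalic voicing): no segment meets the environment; /eibademzamr/ is unchanged.
Rule 3 (nasal place assimilation): /m/ precedes the alveolar consonant /z/, so it assimilates in place to [n]. /m/ precedes the alveolar consonant /r/, so it assimilates in place to [n]. /eibademzamr/ → eibadenzanr.

eibadenzanr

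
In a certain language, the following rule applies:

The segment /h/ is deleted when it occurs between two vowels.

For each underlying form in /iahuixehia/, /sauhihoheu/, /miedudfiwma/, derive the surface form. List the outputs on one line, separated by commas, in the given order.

iauixeia, sauioeu, miedudfiwma

/iahuixehia/: /h/ occurs between vowels /a/ and /u/, so it deletes. /h/ occurs between vowels /e/ and /i/, so it deletes. → [iauixeia].
/sauhihoheu/: /h/ occurs between vowels /u/ and /i/, so it deletes. /h/ occurs between vowels /i/ and /o/, so it deletes. /h/ occurs between vowels /o/ and /e/, so it deletes. → [sauioeu].
/miedudfiwma/: the rule's environment is not met; surfaces unchanged as [miedudfiwma].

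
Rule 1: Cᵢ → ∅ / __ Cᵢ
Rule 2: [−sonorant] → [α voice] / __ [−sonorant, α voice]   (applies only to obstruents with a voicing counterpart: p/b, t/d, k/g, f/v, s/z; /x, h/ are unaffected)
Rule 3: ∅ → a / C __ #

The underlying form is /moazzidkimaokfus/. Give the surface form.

moazitkimaokfusa

Rule 1 (degemination): /zz/ is a geminate; the first /z/ deletes. /moazzidkimaokfus/ → moazidkimaokfus.
Rule 2 (regressive voicing assimilation): /d/ precedes the voiceless obstruent /k/, so it devoices to [t] by assimilation. /moazidkimaokfus/ → moazitkimaokfus.
Rule 3 (final a-epenthesis): the form ends in the consonant /s/, so [a] is inserted word-finally. /moazitkimaokfus/ → moazitkimaokfusa.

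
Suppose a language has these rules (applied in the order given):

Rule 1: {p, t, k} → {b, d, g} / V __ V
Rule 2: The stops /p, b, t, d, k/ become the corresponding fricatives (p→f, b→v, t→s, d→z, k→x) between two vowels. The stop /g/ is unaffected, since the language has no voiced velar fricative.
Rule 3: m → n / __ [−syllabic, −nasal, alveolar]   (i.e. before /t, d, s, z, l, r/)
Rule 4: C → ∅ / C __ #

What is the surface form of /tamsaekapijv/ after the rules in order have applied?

Rule 1 (intervocalic voicing): /k/ is a voiceless stop between vowels /e/ and /a/, so it voices to [g]. /p/ is a voiceless stop between vowels /a/ and /i/, so it voices to [b]. /tamsaekapijv/ → tamsaegabijv.
Rule 2 (intervocalic spirantization): /b/ is a stop between vowels /a/ and /i/, so it spirantizes to the fricative [v]. /tamsaegabijv/ → tamsaegavijv.
Rule 3 (nasal place assimilation): /m/ precedes the alveolar consonant /s/, so it assimilates in place to [n]. /tamsaegavijv/ → tansaegavijv.
Rule 4 (final cluster simplification): /v/ is the second consonant of a word-final cluster /jv/, so it deletes. /tansaegavijv/ → tansaegavij.

tansaegavij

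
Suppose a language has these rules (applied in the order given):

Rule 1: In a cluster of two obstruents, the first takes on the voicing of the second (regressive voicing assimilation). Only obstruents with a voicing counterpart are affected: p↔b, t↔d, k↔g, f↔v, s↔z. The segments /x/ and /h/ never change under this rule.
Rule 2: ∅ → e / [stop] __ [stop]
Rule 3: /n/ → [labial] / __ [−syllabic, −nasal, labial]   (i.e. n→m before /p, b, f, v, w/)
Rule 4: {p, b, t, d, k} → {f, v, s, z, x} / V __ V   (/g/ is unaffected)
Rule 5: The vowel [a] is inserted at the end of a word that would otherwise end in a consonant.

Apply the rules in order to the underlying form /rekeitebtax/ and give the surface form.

Rule 1 (regressive voicing assimilation): /b/ precedes the voiceless obstruent /t/, so it devoices to [p] by assimilation. /rekeitebtax/ → rekeiteptax.
Rule 2 (stop-cluster e-epenthesis): /p/ and /t/ form a stop–stop cluster, so [e] is inserted between them. /rekeiteptax/ → rekeitepetax.
Rule 3 (nasal place assimilation): no segment meets the environment; /rekeitepetax/ is unchanged.
Rule 4 (intervocalic spirantization): /k/ is a stop between vowels /e/ and /e/, so it spirantizes to the fricative [x]. /t/ is a stop between vowels /i/ and /e/, so it spirantizes to the fricative [s]. /p/ is a stop between vowels /e/ and /e/, so it spirantizes to the fricative [f]. /t/ is a stop between vowels /e/ and /a/, so it spirantizes to the fricative [s]. /rekeitepetax/ → rexeisefesax.
Rule 5 (final a-epenthesis): the form ends in the consonant /x/, so [a] is inserted word-finally. /rexeisefesax/ → rexeisefesaxa.

rexeisefesaxa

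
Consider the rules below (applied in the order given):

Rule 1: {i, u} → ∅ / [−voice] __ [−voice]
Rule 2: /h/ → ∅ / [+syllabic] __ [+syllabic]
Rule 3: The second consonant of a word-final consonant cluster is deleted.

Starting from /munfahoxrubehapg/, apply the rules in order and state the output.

munfaoxrubeap

Rule 1 (high vowel syncope): no segment meets the environment; /munfahoxrubehapg/ is unchanged.
Rule 2 (intervocalic h-deletion): /h/ occurs between vowels /a/ and /o/, so it deletes. /h/ occurs between vowels /e/ and /a/, so it deletes. /munfahoxrubehapg/ → munfaoxrubeapg.
Rule 3 (final cluster simplification): /g/ is the second consonant of a word-final cluster /pg/, so it deletes. /munfaoxrubeapg/ → munfaoxrubeap.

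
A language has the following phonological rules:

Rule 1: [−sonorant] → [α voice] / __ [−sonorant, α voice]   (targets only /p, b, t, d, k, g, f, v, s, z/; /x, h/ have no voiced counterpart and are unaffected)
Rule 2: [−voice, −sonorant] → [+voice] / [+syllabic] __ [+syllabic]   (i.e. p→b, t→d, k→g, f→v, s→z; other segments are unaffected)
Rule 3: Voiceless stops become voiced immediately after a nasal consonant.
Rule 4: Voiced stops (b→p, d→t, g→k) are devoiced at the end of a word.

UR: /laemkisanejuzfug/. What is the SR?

Rule 1 (regressive voicing assimilation): /z/ precedes the voiceless obstruent /f/, so it devoices to [s] by assimilation. /laemkisanejuzfug/ → laemkisanejusfug.
Rule 2 (intervocalic voicing): /s/ is a voiceless obstruent between vowels /i/ and /a/, so it voices to [z]. /laemkisanejusfug/ → laemkizanejusfug.
Rule 3 (post-nasal voicing): /k/ is a voiceless stop immediately after the nasal /m/, so it voices to [g]. /laemkizanejusfug/ → laemgizanejusfug.
Rule 4 (final devoicing): /g/ is a voiced stop in word-final position, so it devoices to [k]. /laemgizanejusfug/ → laemgizanejusfuk.

laemgizanejusfuk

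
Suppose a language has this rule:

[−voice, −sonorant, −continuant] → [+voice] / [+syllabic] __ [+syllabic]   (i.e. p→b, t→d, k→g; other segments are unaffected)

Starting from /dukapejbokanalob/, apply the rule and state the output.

/k/ is a voiceless stop between vowels /u/ and /a/, so it voices to [g].
/p/ is a voiceless stop between vowels /a/ and /e/, so it voices to [b].
/k/ is a voiceless stop between vowels /o/ and /a/, so it voices to [g].
Surface form: [dugabejboganalob].

dugabejboganalob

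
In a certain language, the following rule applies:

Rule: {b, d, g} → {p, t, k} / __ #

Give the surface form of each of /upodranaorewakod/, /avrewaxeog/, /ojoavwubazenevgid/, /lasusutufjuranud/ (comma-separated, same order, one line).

/upodranaorewakod/: /d/ is a voiced stop in word-final position, so it devoices to [t]. → [upodranaorewakot].
/avrewaxeog/: /g/ is a voiced stop in word-final position, so it devoices to [k]. → [avrewaxeok].
/ojoavwubazenevgid/: /d/ is a voiced stop in word-final position, so it devoices to [t]. → [ojoavwubazenevgit].
/lasusutufjuranud/: /d/ is a voiced stop in word-final position, so it devoices to [t]. → [lasusutufjuranut].

upodranaorewakot, avrewaxeok, ojoavwubazenevgit, lasusutufjuranut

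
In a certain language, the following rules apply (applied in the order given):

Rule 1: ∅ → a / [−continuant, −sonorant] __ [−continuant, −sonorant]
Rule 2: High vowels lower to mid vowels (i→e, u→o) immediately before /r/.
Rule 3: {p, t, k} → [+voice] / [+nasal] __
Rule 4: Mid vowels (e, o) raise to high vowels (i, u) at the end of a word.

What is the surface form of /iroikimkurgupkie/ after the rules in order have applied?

Rule 1 (stop-cluster a-epenthesis): /p/ and /k/ form a stop–stop cluster, so [a] is inserted between them. /iroikimkurgupkie/ → iroikimkurgupakie.
Rule 2 (pre-rhotic lowering): /i/ is a high vowel immediately before /r/, so it lowers to [e]. /u/ is a high vowel immediately before /r/, so it lowers to [o]. /iroikimkurgupakie/ → eroikimkorgupakie.
Rule 3 (post-nasal voicing): /k/ is a voiceless stop immediately after the nasal /m/, so it voices to [g]. /eroikimkorgupakie/ → eroikimgorgupakie.
Rule 4 (final vowel raising): /e/ is a mid vowel in word-final position, so it raises to [i]. /eroikimgorgupakie/ → eroikimgorgupakii.

eroikimgorgupakii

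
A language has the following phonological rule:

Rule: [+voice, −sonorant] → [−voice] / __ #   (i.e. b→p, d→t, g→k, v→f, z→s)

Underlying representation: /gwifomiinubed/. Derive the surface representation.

gwifomiinubet

Scanning /gwifomiinubed/: /g/ at position 1 is not in the conditioning environment; /b/ at position 11 is not in the conditioning environment; /d/ is a voiced obstruent in word-final position, so it devoices to [t].
Result: [gwifomiinubet].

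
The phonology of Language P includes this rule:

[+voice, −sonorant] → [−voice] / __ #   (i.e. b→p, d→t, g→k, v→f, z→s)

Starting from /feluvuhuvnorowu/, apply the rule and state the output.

No segment of /feluvuhuvnorowu/ meets the structural description of the rule, so the form surfaces unchanged.

feluvuhuvnorowu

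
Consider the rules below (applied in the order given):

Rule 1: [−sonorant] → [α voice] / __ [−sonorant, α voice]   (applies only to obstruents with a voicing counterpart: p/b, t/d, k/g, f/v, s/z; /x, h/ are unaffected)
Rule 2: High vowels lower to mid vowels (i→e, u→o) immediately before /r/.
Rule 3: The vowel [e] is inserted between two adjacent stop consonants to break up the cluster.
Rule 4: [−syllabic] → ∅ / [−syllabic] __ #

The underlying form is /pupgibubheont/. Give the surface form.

pubegibupheon

Rule 1 (regressive voicing assimilation): /p/ precedes the voiced obstruent /g/, so it voices to [b] by assimilation. /b/ precedes the voiceless obstruent /h/, so it devoices to [p] by assimilation. /pupgibubheont/ → pubgibupheont.
Rule 2 (pre-rhotic lowering): no segment meets the environment; /pubgibupheont/ is unchanged.
Rule 3 (stop-cluster e-epenthesis): /b/ and /g/ form a stop–stop cluster, so [e] is inserted between them. /pubgibupheont/ → pubegibupheont.
Rule 4 (final cluster simplification): /t/ is the second consonant of a word-final cluster /nt/, so it deletes. /pubegibupheont/ → pubegibupheon.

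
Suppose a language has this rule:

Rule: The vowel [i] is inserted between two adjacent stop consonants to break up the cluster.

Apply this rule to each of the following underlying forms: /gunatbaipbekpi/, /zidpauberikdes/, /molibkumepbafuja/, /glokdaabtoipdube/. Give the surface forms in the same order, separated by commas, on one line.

gunatibaipibekipi, zidipauberikides, molibikumepibafuja, glokidaabitoipidube

/gunatbaipbekpi/: /t/ and /b/ form a stop–stop cluster, so [i] is inserted between them. /p/ and /b/ form a stop–stop cluster, so [i] is inserted between them. /k/ and /p/ form a stop–stop cluster, so [i] is inserted between them. → [gunatibaipibekipi].
/zidpauberikdes/: /d/ and /p/ form a stop–stop cluster, so [i] is inserted between them. /k/ and /d/ form a stop–stop cluster, so [i] is inserted between them. → [zidipauberikides].
/molibkumepbafuja/: /b/ and /k/ form a stop–stop cluster, so [i] is inserted between them. /p/ and /b/ form a stop–stop cluster, so [i] is inserted between them. → [molibikumepibafuja].
/glokdaabtoipdube/: /k/ and /d/ form a stop–stop cluster, so [i] is inserted between them. /b/ and /t/ form a stop–stop cluster, so [i] is inserted between them. /p/ and /d/ form a stop–stop cluster, so [i] is inserted between them. → [glokidaabitoipidube].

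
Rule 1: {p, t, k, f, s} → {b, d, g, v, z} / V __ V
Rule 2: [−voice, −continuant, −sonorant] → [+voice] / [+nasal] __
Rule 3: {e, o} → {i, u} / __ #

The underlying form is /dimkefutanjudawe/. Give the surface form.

Rule 1 (intervocalic voicing): /f/ is a voiceless obstruent between vowels /e/ and /u/, so it voices to [v]. /t/ is a voiceless obstruent between vowels /u/ and /a/, so it voices to [d]. /dimkefutanjudawe/ → dimkevudanjudawe.
Rule 2 (post-nasal voicing): /k/ is a voiceless stop immediately after the nasal /m/, so it voices to [g]. /dimkevudanjudawe/ → dimgevudanjudawe.
Rule 3 (final vowel raising): /e/ is a mid vowel in word-final position, so it raises to [i]. /dimgevudanjudawe/ → dimgevudanjudawi.

dimgevudanjudawi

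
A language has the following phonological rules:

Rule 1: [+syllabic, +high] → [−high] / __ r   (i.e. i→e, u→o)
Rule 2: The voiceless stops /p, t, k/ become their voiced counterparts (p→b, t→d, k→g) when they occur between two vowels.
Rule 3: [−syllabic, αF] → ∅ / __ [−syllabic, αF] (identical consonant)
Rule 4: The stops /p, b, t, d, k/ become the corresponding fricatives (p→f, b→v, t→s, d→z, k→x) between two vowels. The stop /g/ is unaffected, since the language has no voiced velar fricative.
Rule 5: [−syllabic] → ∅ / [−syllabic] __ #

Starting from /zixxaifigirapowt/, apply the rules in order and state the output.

zixaifigeravow

Rule 1 (pre-rhotic lowering): /i/ is a high vowel immediately before /r/, so it lowers to [e]. /zixxaifigirapowt/ → zixxaifigerapowt.
Rule 2 (intervocalic voicing): /p/ is a voiceless stop between vowels /a/ and /o/, so it voices to [b]. /zixxaifigerapowt/ → zixxaifigerabowt.
Rule 3 (degemination): /xx/ is a geminate; the first /x/ deletes. /zixxaifigerabowt/ → zixaifigerabowt.
Rule 4 (intervocalic spirantization): /b/ is a stop between vowels /a/ and /o/, so it spirantizes to the fricative [v]. /zixaifigerabowt/ → zixaifigeravowt.
Rule 5 (final cluster simplification): /t/ is the second consonant of a word-final cluster /wt/, so it deletes. /zixaifigeravowt/ → zixaifigeravow.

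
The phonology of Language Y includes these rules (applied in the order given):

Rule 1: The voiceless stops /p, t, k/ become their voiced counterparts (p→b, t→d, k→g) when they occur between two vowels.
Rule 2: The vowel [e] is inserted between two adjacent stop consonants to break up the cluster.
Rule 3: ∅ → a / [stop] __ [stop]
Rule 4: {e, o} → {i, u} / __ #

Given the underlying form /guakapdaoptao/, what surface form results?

guagapedaopetau

Rule 1 (intervocalic voicing): /k/ is a voiceless stop between vowels /a/ and /a/, so it voices to [g]. /guakapdaoptao/ → guagapdaoptao.
Rule 2 (stop-cluster e-epenthesis): /p/ and /d/ form a stop–stop cluster, so [e] is inserted between them. /p/ and /t/ form a stop–stop cluster, so [e] is inserted between them. /guagapdaoptao/ → guagapedaopetao.
Rule 3 (stop-cluster a-epenthesis): no segment meets the environment; /guagapedaopetao/ is unchanged.
Rule 4 (final vowel raising): /o/ is a mid vowel in word-final position, so it raises to [u]. /guagapedaopetao/ → guagapedaopetau.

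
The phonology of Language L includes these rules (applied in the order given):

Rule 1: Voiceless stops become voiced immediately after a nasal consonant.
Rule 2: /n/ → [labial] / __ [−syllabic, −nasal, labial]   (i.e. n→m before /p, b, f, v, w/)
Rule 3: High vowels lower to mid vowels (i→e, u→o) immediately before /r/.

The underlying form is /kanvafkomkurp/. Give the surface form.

kamvafkomgorp

Rule 1 (post-nasal voicing): /k/ is a voiceless stop immediately after the nasal /m/, so it voices to [g]. /kanvafkomkurp/ → kanvafkomgurp.
Rule 2 (nasal place assimilation): /n/ precedes the labial consonant /v/, so it assimilates in place to [m]. /kanvafkomgurp/ → kamvafkomgurp.
Rule 3 (pre-rhotic lowering): /u/ is a high vowel immediately before /r/, so it lowers to [o]. /kamvafkomgurp/ → kamvafkomgorp.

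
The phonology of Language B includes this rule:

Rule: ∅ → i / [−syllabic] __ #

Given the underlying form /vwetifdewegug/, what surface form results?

vwetifdewegugi

the form ends in the consonant /g/, so [i] is inserted word-finally.
Surface form: [vwetifdewegugi].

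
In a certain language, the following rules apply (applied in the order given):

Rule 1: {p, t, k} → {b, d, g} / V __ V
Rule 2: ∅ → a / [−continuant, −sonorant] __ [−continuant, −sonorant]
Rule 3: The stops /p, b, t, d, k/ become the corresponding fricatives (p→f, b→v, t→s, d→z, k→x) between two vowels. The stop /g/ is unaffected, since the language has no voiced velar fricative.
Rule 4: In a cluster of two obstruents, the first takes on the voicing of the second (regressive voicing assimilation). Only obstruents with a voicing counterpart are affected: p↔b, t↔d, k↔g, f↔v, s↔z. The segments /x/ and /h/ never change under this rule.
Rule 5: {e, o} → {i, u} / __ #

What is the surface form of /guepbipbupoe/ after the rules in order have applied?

guefavifavuvoi

Rule 1 (intervocalic voicing): /p/ is a voiceless stop between vowels /u/ and /o/, so it voices to [b]. /guepbipbupoe/ → guepbipbuboe.
Rule 2 (stop-cluster a-epenthesis): /p/ and /b/ form a stop–stop cluster, so [a] is inserted between them. /p/ and /b/ form a stop–stop cluster, so [a] is inserted between them. /guepbipbuboe/ → guepabipabuboe.
Rule 3 (intervocalic spirantization): /p/ is a stop between vowels /e/ and /a/, so it spirantizes to the fricative [f]. /b/ is a stop between vowels /a/ and /i/, so it spirantizes to the fricative [v]. /p/ is a stop between vowels /i/ and /a/, so it spirantizes to the fricative [f]. /b/ is a stop between vowels /a/ and /u/, so it spirantizes to the fricative [v]. /b/ is a stop between vowels /u/ and /o/, so it spirantizes to the fricative [v]. /guepabipabuboe/ → guefavifavuvoe.
Rule 4 (regressive voicing assimilation): no segment meets the environment; /guefavifavuvoe/ is unchanged.
Rule 5 (final vowel raising): /e/ is a mid vowel in word-final position, so it raises to [i]. /guefavifavuvoe/ → guefavifavuvoi.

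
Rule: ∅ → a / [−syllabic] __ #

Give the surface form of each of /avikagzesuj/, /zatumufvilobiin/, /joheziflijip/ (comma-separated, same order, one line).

avikagzesuja, zatumufvilobiina, joheziflijipa

/avikagzesuj/: the form ends in the consonant /j/, so [a] is inserted word-finally. → [avikagzesuja].
/zatumufvilobiin/: the form ends in the consonant /n/, so [a] is inserted word-finally. → [zatumufvilobiina].
/joheziflijip/: the form ends in the consonant /p/, so [a] is inserted word-finally. → [joheziflijipa].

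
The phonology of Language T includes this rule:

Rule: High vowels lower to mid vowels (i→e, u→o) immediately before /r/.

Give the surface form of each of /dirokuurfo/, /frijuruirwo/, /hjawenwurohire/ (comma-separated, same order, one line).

/dirokuurfo/: /i/ is a high vowel immediately before /r/, so it lowers to [e]. /u/ is a high vowel immediately before /r/, so it lowers to [o]. → [derokuorfo].
/frijuruirwo/: /u/ is a high vowel immediately before /r/, so it lowers to [o]. /i/ is a high vowel immediately before /r/, so it lowers to [e]. → [frijoruerwo].
/hjawenwurohire/: /u/ is a high vowel immediately before /r/, so it lowers to [o]. /i/ is a high vowel immediately before /r/, so it lowers to [e]. → [hjawenworohere].

derokuorfo, frijoruerwo, hjawenworohere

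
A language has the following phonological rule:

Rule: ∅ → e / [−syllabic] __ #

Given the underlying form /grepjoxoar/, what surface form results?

grepjoxoare

the form ends in the consonant /r/, so [e] is inserted word-finally.
Surface form: [grepjoxoare].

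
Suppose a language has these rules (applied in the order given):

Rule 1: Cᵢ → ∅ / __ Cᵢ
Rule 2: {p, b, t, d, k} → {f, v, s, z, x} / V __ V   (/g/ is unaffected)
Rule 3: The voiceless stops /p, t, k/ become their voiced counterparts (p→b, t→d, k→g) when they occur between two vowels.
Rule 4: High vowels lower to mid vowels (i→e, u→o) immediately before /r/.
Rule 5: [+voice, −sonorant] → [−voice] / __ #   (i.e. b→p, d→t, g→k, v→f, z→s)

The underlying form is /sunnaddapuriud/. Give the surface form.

Rule 1 (degemination): /nn/ is a geminate; the first /n/ deletes. /dd/ is a geminate; the first /d/ deletes. /sunnaddapuriud/ → sunadapuriud.
Rule 2 (intervocalic spirantization): /d/ is a stop between vowels /a/ and /a/, so it spirantizes to the fricative [z]. /p/ is a stop between vowels /a/ and /u/, so it spirantizes to the fricative [f]. /sunadapuriud/ → sunazafuriud.
Rule 3 (intervocalic voicing): no segment meets the environment; /sunazafuriud/ is unchanged.
Rule 4 (pre-rhotic lowering): /u/ is a high vowel immediately before /r/, so it lowers to [o]. /sunazafuriud/ → sunazaforiud.
Rule 5 (final devoicing): /d/ is a voiced obstruent in word-final position, so it devoices to [t]. /sunazaforiud/ → sunazaforiut.

sunazaforiut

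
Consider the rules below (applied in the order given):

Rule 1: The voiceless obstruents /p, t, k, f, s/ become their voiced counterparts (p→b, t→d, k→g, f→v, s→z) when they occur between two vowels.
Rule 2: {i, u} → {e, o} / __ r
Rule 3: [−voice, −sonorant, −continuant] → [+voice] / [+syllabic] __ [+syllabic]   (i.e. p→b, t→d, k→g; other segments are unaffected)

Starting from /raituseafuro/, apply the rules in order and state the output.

Rule 1 (intervocalic voicing): /t/ is a voiceless obstruent between vowels /i/ and /u/, so it voices to [d]. /s/ is a voiceless obstruent between vowels /u/ and /e/, so it voices to [z]. /f/ is a voiceless obstruent between vowels /a/ and /u/, so it voices to [v]. /raituseafuro/ → raiduzeavuro.
Rule 2 (pre-rhotic lowering): /u/ is a high vowel immediately before /r/, so it lowers to [o]. /raiduzeavuro/ → raiduzeavoro.
Rule 3 (intervocalic voicing): no segment meets the environment; /raiduzeavoro/ is unchanged.

raiduzeavoro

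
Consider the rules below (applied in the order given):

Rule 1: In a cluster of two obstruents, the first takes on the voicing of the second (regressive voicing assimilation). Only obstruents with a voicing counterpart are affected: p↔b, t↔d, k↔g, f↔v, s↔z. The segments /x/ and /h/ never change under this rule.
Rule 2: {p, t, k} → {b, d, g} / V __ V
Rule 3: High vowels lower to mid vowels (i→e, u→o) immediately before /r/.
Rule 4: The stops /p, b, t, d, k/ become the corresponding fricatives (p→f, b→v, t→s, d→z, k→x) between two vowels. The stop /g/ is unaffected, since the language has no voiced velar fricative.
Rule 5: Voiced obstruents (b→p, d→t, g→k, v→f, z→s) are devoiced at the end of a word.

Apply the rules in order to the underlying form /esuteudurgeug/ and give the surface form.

esuzeuzorgeuk

Rule 1 (regressive voicing assimilation): no segment meets the environment; /esuteudurgeug/ is unchanged.
Rule 2 (intervocalic voicing): /t/ is a voiceless stop between vowels /u/ and /e/, so it voices to [d]. /esuteudurgeug/ → esudeudurgeug.
Rule 3 (pre-rhotic lowering): /u/ is a high vowel immediately before /r/, so it lowers to [o]. /esudeudurgeug/ → esudeudorgeug.
Rule 4 (intervocalic spirantization): /d/ is a stop between vowels /u/ and /e/, so it spirantizes to the fricative [z]. /d/ is a stop between vowels /u/ and /o/, so it spirantizes to the fricative [z]. /esudeudorgeug/ → esuzeuzorgeug.
Rule 5 (final devoicing): /g/ is a voiced obstruent in word-final position, so it devoices to [k]. /esuzeuzorgeug/ → esuzeuzorgeuk.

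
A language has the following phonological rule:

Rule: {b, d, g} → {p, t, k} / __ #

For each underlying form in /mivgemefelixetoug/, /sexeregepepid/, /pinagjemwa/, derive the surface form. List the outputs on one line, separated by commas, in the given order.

/mivgemefelixetoug/: /g/ is a voiced stop in word-final position, so it devoices to [k]. → [mivgemefelixetouk].
/sexeregepepid/: /d/ is a voiced stop in word-final position, so it devoices to [t]. → [sexeregepepit].
/pinagjemwa/: the rule's environment is not met; surfaces unchanged as [pinagjemwa].

mivgemefelixetouk, sexeregepepit, pinagjemwa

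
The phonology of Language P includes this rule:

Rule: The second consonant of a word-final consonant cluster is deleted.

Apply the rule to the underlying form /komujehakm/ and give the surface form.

komujehak

/m/ is the second consonant of a word-final cluster /km/, so it deletes.
The other instances of /k/, /m/, /j/, /h/ do not occur in the required environment and remain unchanged.
Surface form: [komujehak].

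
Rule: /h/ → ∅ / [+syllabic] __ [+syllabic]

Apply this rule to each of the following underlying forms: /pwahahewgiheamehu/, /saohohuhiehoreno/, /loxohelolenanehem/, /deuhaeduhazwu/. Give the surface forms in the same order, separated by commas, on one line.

pwaaewgieameu, saoouieoreno, loxoelolenaneem, deuaeduazwu

/pwahahewgiheamehu/: /h/ occurs between vowels /a/ and /a/, so it deletes. /h/ occurs between vowels /a/ and /e/, so it deletes. /h/ occurs between vowels /i/ and /e/, so it deletes. /h/ occurs between vowels /e/ and /u/, so it deletes. → [pwaaewgieameu].
/saohohuhiehoreno/: /h/ occurs between vowels /o/ and /o/, so it deletes. /h/ occurs between vowels /o/ and /u/, so it deletes. /h/ occurs between vowels /u/ and /i/, so it deletes. /h/ occurs between vowels /e/ and /o/, so it deletes. → [saoouieoreno].
/loxohelolenanehem/: /h/ occurs between vowels /o/ and /e/, so it deletes. /h/ occurs between vowels /e/ and /e/, so it deletes. → [loxoelolenaneem].
/deuhaeduhazwu/: /h/ occurs between vowels /u/ and /a/, so it deletes. /h/ occurs between vowels /u/ and /a/, so it deletes. → [deuaeduazwu].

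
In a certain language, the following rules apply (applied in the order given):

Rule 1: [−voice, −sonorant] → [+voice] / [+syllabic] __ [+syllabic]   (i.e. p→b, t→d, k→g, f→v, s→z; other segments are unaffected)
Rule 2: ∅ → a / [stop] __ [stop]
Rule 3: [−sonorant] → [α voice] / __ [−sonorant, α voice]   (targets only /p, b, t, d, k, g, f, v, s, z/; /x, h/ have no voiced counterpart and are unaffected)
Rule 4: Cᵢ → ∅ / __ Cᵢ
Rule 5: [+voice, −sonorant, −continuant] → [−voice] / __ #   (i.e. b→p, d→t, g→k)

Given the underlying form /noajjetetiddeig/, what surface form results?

noajededidadeik

Rule 1 (intervocalic voicing): /t/ is a voiceless obstruent between vowels /e/ and /e/, so it voices to [d]. /t/ is a voiceless obstruent between vowels /e/ and /i/, so it voices to [d]. /noajjetetiddeig/ → noajjedediddeig.
Rule 2 (stop-cluster a-epenthesis): /d/ and /d/ form a stop–stop cluster, so [a] is inserted between them. /noajjedediddeig/ → noajjededidadeig.
Rule 3 (regressive voicing assimilation): no segment meets the environment; /noajjededidadeig/ is unchanged.
Rule 4 (degemination): /jj/ is a geminate; the first /j/ deletes. /noajjededidadeig/ → noajededidadeig.
Rule 5 (final devoicing): /g/ is a voiced stop in word-final position, so it devoices to [k]. /noajededidadeig/ → noajededidadeik.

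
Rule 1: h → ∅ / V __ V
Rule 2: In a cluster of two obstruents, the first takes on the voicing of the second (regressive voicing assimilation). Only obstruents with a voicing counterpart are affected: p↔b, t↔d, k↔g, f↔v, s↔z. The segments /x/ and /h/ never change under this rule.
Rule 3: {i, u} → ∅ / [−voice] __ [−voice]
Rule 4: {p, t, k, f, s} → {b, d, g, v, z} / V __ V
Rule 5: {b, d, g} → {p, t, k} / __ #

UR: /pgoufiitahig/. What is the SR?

Rule 1 (intervocalic h-deletion): /h/ occurs between vowels /a/ and /i/, so it deletes. /pgoufiitahig/ → pgoufiitaig.
Rule 2 (regressive voicing assimilation): /p/ precedes the voiced obstruent /g/, so it voices to [b] by assimilation. /pgoufiitaig/ → bgoufiitaig.
Rule 3 (high vowel syncope): no segment meets the environment; /bgoufiitaig/ is unchanged.
Rule 4 (intervocalic voicing): /f/ is a voiceless obstruent between vowels /u/ and /i/, so it voices to [v]. /t/ is a voiceless obstruent between vowels /i/ and /a/, so it voices to [d]. /bgoufiitaig/ → bgouviidaig.
Rule 5 (final devoicing): /g/ is a voiced stop in word-final position, so it devoices to [k]. /bgouviidaig/ → bgouviidaik.

bgouviidaik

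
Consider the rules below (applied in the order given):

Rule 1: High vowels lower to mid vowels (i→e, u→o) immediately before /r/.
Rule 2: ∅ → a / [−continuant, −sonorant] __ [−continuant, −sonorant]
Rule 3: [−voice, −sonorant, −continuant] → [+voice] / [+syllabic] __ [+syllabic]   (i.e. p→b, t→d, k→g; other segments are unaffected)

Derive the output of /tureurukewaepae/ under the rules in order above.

toreorugewaebae

Rule 1 (pre-rhotic lowering): /u/ is a high vowel immediately before /r/, so it lowers to [o]. /u/ is a high vowel immediately before /r/, so it lowers to [o]. /tureurukewaepae/ → toreorukewaepae.
Rule 2 (stop-cluster a-epenthesis): no segment meets the environment; /toreorukewaepae/ is unchanged.
Rule 3 (intervocalic voicing): /k/ is a voiceless stop between vowels /u/ and /e/, so it voices to [g]. /p/ is a voiceless stop between vowels /e/ and /a/, so it voices to [b]. /toreorukewaepae/ → toreorugewaebae.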